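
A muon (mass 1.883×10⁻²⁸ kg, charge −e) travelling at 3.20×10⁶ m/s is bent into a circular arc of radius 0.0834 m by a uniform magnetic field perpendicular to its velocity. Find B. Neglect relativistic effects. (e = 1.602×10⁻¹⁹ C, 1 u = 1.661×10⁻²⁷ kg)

B ≈ 0.0451 T

From |q|vB = mv²/r, B = mv/(|q|r).
B = (1.883×10⁻²⁸)(3.20×10⁶)/((1.602×10⁻¹⁹)(0.0834)) ≈ 0.0451 T.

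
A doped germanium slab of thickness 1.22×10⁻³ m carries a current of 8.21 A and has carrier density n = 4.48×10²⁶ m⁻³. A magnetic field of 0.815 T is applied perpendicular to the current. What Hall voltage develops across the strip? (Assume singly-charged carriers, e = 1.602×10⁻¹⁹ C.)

V_H ≈ 7.64×10⁻⁵ V

V_H = IB/(n e t).
V_H = (8.21)(0.815)/((4.48×10²⁶)(1.602×10⁻¹⁹)(1.22×10⁻³)) ≈ 7.64×10⁻⁵ V.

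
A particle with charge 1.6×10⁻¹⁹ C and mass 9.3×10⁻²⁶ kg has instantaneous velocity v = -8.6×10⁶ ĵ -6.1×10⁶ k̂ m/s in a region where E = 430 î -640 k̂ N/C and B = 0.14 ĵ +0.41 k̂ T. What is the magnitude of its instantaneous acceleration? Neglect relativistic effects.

v×B = (-2.67×10⁶, 0, 0) N/C.
E + v×B = (-2.67×10⁶, 0, -640) N/C.
F = q(E + v×B) = (1.6×10⁻¹⁹ C)·(-2.67×10⁶, 0, -640) = (-4.27×10⁻¹³, 0, -1.02×10⁻¹⁶) N.
|a| = |F|/m = 4.275×10⁻¹³/9.3×10⁻²⁶ ≈ 4.60×10¹² m/s².

|a| ≈ 4.60×10¹² m/s²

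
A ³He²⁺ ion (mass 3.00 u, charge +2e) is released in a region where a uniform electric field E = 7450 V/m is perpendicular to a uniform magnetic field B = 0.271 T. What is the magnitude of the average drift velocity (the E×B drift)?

In crossed fields the guiding centre drifts at v_d = |E×B|/B² = E/B, independent of charge and mass.
v_d = 7450/0.271 = 2.75×10⁴ m/s.

v_d ≈ 2.75×10⁴ m/s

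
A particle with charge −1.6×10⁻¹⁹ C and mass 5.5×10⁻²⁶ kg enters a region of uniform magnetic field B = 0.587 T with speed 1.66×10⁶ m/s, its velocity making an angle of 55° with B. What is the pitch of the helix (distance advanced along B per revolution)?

p ≈ 3.50 m

v∥ = v cosθ = 1.66×10⁶·cos55° ≈ 9.521×10⁵ m/s.
T = 2πm/(|q|B) = 2π(5.5×10⁻²⁶)/((1.6×10⁻¹⁹)(0.587)) ≈ 3.679×10⁻⁶ s.
pitch = v∥ T = (9.521×10⁵)(3.679×10⁻⁶) ≈ 3.50 m.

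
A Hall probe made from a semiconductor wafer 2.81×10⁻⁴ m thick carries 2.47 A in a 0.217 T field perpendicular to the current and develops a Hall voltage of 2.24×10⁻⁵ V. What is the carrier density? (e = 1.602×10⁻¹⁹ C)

From V_H = IB/(n e t), n = IB/(V_H e t).
n = (2.47)(0.217)/((2.24×10⁻⁵)(1.602×10⁻¹⁹)(2.81×10⁻⁴)) ≈ 5.32×10²⁶ m⁻³.

n ≈ 5.32×10²⁶ m⁻³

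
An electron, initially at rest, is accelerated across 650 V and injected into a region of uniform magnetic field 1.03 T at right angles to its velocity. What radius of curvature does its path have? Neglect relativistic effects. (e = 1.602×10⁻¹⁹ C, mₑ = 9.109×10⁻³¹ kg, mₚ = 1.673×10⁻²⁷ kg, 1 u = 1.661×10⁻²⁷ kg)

r ≈ 8.35×10⁻⁵ m

Acceleration: |q|V = ½mv² ⇒ v = √(2|q|V/m) = √(2·1.602×10⁻¹⁹·650/9.109×10⁻³¹) ≈ 1.512×10⁷ m/s.
In the field: r = mv/(|q|B) = (9.109×10⁻³¹)(1.512×10⁷)/((1.602×10⁻¹⁹)(1.03)) ≈ 8.35×10⁻⁵ m.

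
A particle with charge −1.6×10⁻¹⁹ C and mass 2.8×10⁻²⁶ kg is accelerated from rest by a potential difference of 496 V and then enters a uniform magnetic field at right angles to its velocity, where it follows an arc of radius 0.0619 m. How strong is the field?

v = √(2|q|V/m) = √(2·1.6×10⁻¹⁹·496/2.8×10⁻²⁶) ≈ 7.529×10⁴ m/s.
B = mv/(|q|r) = (2.8×10⁻²⁶)(7.529×10⁴)/((1.6×10⁻¹⁹)(0.0619)) ≈ 0.213 T.

B ≈ 0.213 T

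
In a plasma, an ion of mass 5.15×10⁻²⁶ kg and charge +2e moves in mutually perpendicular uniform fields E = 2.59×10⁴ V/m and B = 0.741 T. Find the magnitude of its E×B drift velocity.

v_d ≈ 3.50×10⁴ m/s

In crossed fields the guiding centre drifts at v_d = |E×B|/B² = E/B, independent of charge and mass.
v_d = 2.59×10⁴/0.741 = 3.50×10⁴ m/s.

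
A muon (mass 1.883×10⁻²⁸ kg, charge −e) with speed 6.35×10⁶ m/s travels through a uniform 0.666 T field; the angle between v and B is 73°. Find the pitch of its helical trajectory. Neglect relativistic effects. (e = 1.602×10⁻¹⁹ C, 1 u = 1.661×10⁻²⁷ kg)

v∥ = v cosθ = 6.35×10⁶·cos73° ≈ 1.857×10⁶ m/s.
T = 2πm/(|q|B) = 2π(1.883×10⁻²⁸)/((1.602×10⁻¹⁹)(0.666)) ≈ 1.109×10⁻⁸ s.
pitch = v∥ T = (1.857×10⁶)(1.109×10⁻⁸) ≈ 0.0206 m.

p ≈ 0.0206 m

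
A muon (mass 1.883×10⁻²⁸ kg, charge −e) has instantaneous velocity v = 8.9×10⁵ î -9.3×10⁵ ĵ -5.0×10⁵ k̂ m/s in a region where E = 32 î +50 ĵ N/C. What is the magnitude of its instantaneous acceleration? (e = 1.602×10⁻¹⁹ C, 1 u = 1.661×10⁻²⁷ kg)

Only an electric field acts, so F = qE = (−1.602×10⁻¹⁹ C)·(32.0, 50.0, 0) = (-5.13×10⁻¹⁸, -8.01×10⁻¹⁸, 0) N.
|a| = |F|/m = 9.510×10⁻¹⁸/1.883×10⁻²⁸ ≈ 5.05×10¹⁰ m/s².

|a| ≈ 5.05×10¹⁰ m/s²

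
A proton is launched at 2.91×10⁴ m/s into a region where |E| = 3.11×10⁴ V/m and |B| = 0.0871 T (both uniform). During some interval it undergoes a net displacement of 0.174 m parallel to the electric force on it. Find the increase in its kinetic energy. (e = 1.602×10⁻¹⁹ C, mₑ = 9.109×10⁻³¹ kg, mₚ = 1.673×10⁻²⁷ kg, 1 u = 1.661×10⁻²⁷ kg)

ΔKE ≈ 8.67×10⁻¹⁶ J

The magnetic force is always ⟂ v and does no work; only the electric force changes KE.
ΔKE = F_E · d = |q|E d = (1.602×10⁻¹⁹)(3.11×10⁴)(0.174) ≈ 8.67×10⁻¹⁶ J.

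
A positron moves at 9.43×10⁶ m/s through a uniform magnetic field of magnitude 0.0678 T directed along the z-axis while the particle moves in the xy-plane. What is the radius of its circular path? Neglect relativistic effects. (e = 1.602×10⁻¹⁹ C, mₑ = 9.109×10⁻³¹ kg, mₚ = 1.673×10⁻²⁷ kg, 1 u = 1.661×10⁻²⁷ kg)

r ≈ 7.91×10⁻⁴ m

The magnetic force provides the centripetal force: |q|vB = mv²/r.
r = mv/(|q|B) = (9.109×10⁻³¹)(9.43×10⁶)/((1.602×10⁻¹⁹)(0.0678)) ≈ 7.91×10⁻⁴ m.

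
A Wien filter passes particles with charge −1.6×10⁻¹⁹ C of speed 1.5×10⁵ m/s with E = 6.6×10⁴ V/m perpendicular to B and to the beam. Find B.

Balance of forces in the selector: qE = qvB ⇒ B = E/v.
B = 6.6×10⁴/1.5×10⁵ = 0.44 T.

B = 0.44 T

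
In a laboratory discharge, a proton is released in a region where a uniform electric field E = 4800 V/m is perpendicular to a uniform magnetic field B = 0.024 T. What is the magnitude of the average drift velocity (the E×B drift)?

In crossed fields the guiding centre drifts at v_d = |E×B|/B² = E/B, independent of charge and mass.
v_d = 4800/0.024 = 2.0×10⁵ m/s.

v_d ≈ 2.0×10⁵ m/s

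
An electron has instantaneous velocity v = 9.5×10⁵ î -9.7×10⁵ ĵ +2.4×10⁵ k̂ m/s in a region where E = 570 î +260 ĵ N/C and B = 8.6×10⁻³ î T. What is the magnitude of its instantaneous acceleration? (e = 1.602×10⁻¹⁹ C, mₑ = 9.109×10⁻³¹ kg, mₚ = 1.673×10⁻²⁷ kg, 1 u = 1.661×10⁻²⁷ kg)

|a| ≈ 1.53×10¹⁵ m/s²

v×B = (0, 2060, 8340) N/C.
E + v×B = (570, 2320, 8340) N/C.
F = q(E + v×B) = (−1.602×10⁻¹⁹ C)·(570, 2320, 8340) = (-9.13×10⁻¹⁷, -3.72×10⁻¹⁶, -1.34×10⁻¹⁵) N.
|a| = |F|/m = 1.390×10⁻¹⁵/9.109×10⁻³¹ ≈ 1.53×10¹⁵ m/s².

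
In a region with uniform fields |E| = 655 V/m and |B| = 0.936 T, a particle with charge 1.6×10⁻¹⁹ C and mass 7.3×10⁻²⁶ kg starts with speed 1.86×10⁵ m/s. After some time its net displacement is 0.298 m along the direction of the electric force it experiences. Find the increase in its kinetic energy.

The magnetic force is always ⟂ v and does no work; only the electric force changes KE.
ΔKE = F_E · d = |q|E d = (1.6×10⁻¹⁹)(655)(0.298) ≈ 3.12×10⁻¹⁷ J.

ΔKE ≈ 3.12×10⁻¹⁷ J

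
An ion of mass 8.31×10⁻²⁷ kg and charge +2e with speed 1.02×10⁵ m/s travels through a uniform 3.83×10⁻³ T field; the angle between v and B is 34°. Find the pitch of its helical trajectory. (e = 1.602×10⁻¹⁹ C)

p ≈ 3.60 m

v∥ = v cosθ = 1.02×10⁵·cos34° ≈ 8.456×10⁴ m/s.
T = 2πm/(|q|B) = 2π(8.31×10⁻²⁷)/((3.204×10⁻¹⁹)(3.83×10⁻³)) ≈ 4.255×10⁻⁵ s.
pitch = v∥ T = (8.456×10⁴)(4.255×10⁻⁵) ≈ 3.60 m.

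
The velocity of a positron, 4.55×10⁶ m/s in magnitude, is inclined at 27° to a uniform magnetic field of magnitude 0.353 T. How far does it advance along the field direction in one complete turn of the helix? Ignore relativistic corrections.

p ≈ 4.10×10⁻⁴ m

v∥ = v cosθ = 4.55×10⁶·cos27° ≈ 4.054×10⁶ m/s.
T = 2πm/(|q|B) = 2π(9.109×10⁻³¹)/((1.602×10⁻¹⁹)(0.353)) ≈ 1.012×10⁻¹⁰ s.
pitch = v∥ T = (4.054×10⁶)(1.012×10⁻¹⁰) ≈ 4.10×10⁻⁴ m.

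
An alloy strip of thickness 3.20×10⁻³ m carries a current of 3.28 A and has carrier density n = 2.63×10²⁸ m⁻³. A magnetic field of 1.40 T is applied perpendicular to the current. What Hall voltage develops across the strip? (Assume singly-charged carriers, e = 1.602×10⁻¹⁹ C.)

V_H ≈ 3.41×10⁻⁷ V

V_H = IB/(n e t).
V_H = (3.28)(1.40)/((2.63×10²⁸)(1.602×10⁻¹⁹)(3.20×10⁻³)) ≈ 3.41×10⁻⁷ V.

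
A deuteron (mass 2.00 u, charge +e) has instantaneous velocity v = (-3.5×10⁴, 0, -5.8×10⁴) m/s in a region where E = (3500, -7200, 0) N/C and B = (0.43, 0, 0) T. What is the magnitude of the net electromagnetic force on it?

|F| ≈ 5.18×10⁻¹⁵ N

v×B = (0, -2.49×10⁴, 0) N/C.
E + v×B = (3500, -3.21×10⁴, 0) N/C.
F = q(E + v×B) = (1.602×10⁻¹⁹ C)·(3500, -3.21×10⁴, 0) = (5.61×10⁻¹⁶, -5.15×10⁻¹⁵, 0) N.
|F| = 5.18×10⁻¹⁵ N.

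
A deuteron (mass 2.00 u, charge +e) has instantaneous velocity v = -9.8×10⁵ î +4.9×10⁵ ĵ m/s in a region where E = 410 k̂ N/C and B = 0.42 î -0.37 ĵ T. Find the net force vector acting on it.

F ≈ (0, 0, 2.52×10⁻¹⁴) N

v×B = (0, 0, 1.57×10⁵) N/C.
E + v×B = (0, 0, 1.57×10⁵) N/C.
F = q(E + v×B) = (1.602×10⁻¹⁹ C)·(0, 0, 1.57×10⁵) = (0, 0, 2.52×10⁻¹⁴) N.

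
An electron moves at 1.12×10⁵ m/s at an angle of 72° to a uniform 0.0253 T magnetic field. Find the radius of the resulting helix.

r ≈ 2.39×10⁻⁵ m

v⊥ = v sinθ = 1.12×10⁵·sin72° ≈ 1.065×10⁵ m/s.
r = m v⊥/(|q|B) = (9.109×10⁻³¹)(1.065×10⁵)/((1.602×10⁻¹⁹)(0.0253)) ≈ 2.39×10⁻⁵ m.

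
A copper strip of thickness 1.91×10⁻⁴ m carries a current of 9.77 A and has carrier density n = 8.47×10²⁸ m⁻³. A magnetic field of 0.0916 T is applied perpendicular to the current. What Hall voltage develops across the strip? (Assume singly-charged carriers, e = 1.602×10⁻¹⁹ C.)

V_H = IB/(n e t).
V_H = (9.77)(0.0916)/((8.47×10²⁸)(1.602×10⁻¹⁹)(1.91×10⁻⁴)) ≈ 3.45×10⁻⁷ V.

V_H ≈ 3.45×10⁻⁷ V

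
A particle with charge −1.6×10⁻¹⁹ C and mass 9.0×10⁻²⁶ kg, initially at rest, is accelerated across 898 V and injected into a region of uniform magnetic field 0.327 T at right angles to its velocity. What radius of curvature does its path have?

Acceleration: |q|V = ½mv² ⇒ v = √(2|q|V/m) = √(2·1.6×10⁻¹⁹·898/9.0×10⁻²⁶) ≈ 5.651×10⁴ m/s.
In the field: r = mv/(|q|B) = (9.0×10⁻²⁶)(5.651×10⁴)/((1.6×10⁻¹⁹)(0.327)) ≈ 0.0972 m.

r ≈ 0.0972 m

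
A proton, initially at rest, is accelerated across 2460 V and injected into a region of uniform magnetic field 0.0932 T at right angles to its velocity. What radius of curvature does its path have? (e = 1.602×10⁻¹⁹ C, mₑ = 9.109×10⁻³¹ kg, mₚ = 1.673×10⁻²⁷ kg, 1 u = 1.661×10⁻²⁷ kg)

r ≈ 0.0769 m

Acceleration: |q|V = ½mv² ⇒ v = √(2|q|V/m) = √(2·1.602×10⁻¹⁹·2460/1.673×10⁻²⁷) ≈ 6.864×10⁵ m/s.
In the field: r = mv/(|q|B) = (1.673×10⁻²⁷)(6.864×10⁵)/((1.602×10⁻¹⁹)(0.0932)) ≈ 0.0769 m.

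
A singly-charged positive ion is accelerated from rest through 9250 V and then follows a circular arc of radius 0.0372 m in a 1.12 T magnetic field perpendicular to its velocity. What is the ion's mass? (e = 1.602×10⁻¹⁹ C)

Combine |q|V = ½mv² and r = mv/(|q|B): eliminate v to get m = qB²r²/(2V).
m = (1.602×10⁻¹⁹)(1.12)²(0.0372)²/(2·9250) ≈ 1.50×10⁻²⁶ kg.

m ≈ 1.50×10⁻²⁶ kg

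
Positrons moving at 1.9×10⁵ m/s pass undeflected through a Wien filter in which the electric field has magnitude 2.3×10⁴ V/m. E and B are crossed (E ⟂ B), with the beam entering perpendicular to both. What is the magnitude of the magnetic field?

B = 0.12 T

Balance of forces in the selector: qE = qvB ⇒ B = E/v.
B = 2.3×10⁴/1.9×10⁵ = 0.12 T.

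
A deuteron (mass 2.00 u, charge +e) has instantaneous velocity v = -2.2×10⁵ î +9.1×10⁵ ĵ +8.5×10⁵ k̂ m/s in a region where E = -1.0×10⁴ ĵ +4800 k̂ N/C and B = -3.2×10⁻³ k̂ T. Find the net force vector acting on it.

F ≈ (-4.67×10⁻¹⁶, -1.71×10⁻¹⁵, 7.69×10⁻¹⁶) N

v×B = (-2910, -704, 0) N/C.
E + v×B = (-2910, -1.07×10⁴, 4800) N/C.
F = q(E + v×B) = (1.602×10⁻¹⁹ C)·(-2910, -1.07×10⁴, 4800) = (-4.67×10⁻¹⁶, -1.71×10⁻¹⁵, 7.69×10⁻¹⁶) N.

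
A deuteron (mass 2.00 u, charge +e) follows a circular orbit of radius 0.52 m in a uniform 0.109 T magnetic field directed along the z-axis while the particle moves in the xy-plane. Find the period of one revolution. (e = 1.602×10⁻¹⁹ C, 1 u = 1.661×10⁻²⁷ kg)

The cyclotron period depends only on m, q, B: T = 2πm/(|q|B).
T = 2π(3.322×10⁻²⁷)/((1.602×10⁻¹⁹)(0.109)) ≈ 1.20×10⁻⁶ s.

T ≈ 1.20×10⁻⁶ s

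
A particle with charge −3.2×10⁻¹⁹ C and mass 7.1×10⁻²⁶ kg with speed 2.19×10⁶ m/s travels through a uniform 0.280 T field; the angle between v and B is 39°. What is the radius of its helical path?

v⊥ = v sinθ = 2.19×10⁶·sin39° ≈ 1.378×10⁶ m/s.
r = m v⊥/(|q|B) = (7.1×10⁻²⁶)(1.378×10⁶)/((3.2×10⁻¹⁹)(0.280)) ≈ 1.09 m.

r ≈ 1.09 m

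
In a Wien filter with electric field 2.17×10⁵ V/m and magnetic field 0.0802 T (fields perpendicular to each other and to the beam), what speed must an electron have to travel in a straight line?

For undeflected motion the electric and magnetic forces balance: qE = qvB.
v = E/B = 2.17×10⁵/0.0802 = 2.71×10⁶ m/s.

v = 2.71×10⁶ m/s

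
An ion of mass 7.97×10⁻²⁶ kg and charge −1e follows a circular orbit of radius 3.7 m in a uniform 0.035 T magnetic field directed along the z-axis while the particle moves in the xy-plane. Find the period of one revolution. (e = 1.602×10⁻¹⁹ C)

The cyclotron period depends only on m, q, B: T = 2πm/(|q|B).
T = 2π(7.97×10⁻²⁶)/((1.602×10⁻¹⁹)(0.035)) ≈ 8.9×10⁻⁵ s.

T ≈ 8.9×10⁻⁵ s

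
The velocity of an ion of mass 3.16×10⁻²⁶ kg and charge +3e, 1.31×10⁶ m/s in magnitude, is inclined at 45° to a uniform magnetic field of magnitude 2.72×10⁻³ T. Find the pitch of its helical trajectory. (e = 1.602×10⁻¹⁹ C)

v∥ = v cosθ = 1.31×10⁶·cos45° ≈ 9.263×10⁵ m/s.
T = 2πm/(|q|B) = 2π(3.16×10⁻²⁶)/((4.806×10⁻¹⁹)(2.72×10⁻³)) ≈ 1.519×10⁻⁴ s.
pitch = v∥ T = (9.263×10⁵)(1.519×10⁻⁴) ≈ 141 m.

p ≈ 141 m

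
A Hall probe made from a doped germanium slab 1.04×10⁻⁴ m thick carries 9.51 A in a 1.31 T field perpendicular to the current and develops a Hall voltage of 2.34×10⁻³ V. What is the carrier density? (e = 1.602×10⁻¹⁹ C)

n ≈ 3.20×10²⁶ m⁻³

From V_H = IB/(n e t), n = IB/(V_H e t).
n = (9.51)(1.31)/((2.34×10⁻³)(1.602×10⁻¹⁹)(1.04×10⁻⁴)) ≈ 3.20×10²⁶ m⁻³.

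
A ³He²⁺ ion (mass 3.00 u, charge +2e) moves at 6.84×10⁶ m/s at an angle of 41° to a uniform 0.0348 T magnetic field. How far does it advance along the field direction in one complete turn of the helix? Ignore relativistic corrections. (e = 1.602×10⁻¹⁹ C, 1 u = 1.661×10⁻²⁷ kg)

p ≈ 14.5 m

v∥ = v cosθ = 6.84×10⁶·cos41° ≈ 5.162×10⁶ m/s.
T = 2πm/(|q|B) = 2π(4.983×10⁻²⁷)/((3.204×10⁻¹⁹)(0.0348)) ≈ 2.808×10⁻⁶ s.
pitch = v∥ T = (5.162×10⁶)(2.808×10⁻⁶) ≈ 14.5 m.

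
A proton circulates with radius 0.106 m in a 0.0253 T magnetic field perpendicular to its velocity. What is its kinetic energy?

KE ≈ 344 eV

v = |q|Br/m, then KE = ½mv² = (qBr)²/(2m).
v = (1.602×10⁻¹⁹)(0.0253)(0.106)/1.673×10⁻²⁷ ≈ 2.568×10⁵ m/s.
KE = ½(1.673×10⁻²⁷)(2.568×10⁵)² ≈ 5.52×10⁻¹⁷ J = 344 eV.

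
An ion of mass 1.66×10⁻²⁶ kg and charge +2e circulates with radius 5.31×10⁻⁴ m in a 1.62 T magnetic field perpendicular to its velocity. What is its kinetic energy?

KE ≈ 2.29×10⁻¹⁸ J

v = |q|Br/m, then KE = ½mv² = (qBr)²/(2m).
v = (3.204×10⁻¹⁹)(1.62)(5.31×10⁻⁴)/1.66×10⁻²⁶ ≈ 1.660×10⁴ m/s.
KE = ½(1.66×10⁻²⁶)(1.660×10⁴)² ≈ 2.29×10⁻¹⁸ J.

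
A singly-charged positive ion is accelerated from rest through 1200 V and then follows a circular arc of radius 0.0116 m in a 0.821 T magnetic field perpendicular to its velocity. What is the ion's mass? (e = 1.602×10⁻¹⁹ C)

Combine |q|V = ½mv² and r = mv/(|q|B): eliminate v to get m = qB²r²/(2V).
m = (1.602×10⁻¹⁹)(0.821)²(0.0116)²/(2·1200) ≈ 6.05×10⁻²⁷ kg.

m ≈ 6.05×10⁻²⁷ kg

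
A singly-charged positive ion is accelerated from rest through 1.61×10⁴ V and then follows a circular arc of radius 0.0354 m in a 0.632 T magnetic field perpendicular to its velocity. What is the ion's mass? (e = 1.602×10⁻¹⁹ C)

m ≈ 2.49×10⁻²⁷ kg

Combine |q|V = ½mv² and r = mv/(|q|B): eliminate v to get m = qB²r²/(2V).
m = (1.602×10⁻¹⁹)(0.632)²(0.0354)²/(2·1.61×10⁴) ≈ 2.49×10⁻²⁷ kg.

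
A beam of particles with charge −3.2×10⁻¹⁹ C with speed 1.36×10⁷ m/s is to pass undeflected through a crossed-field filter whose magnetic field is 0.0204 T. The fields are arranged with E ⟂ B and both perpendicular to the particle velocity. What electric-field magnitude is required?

For straight-line motion qE = qvB, so E = vB.
E = 1.36×10⁷ × 0.0204 = 2.77×10⁵ V/m.

E = 2.77×10⁵ V/m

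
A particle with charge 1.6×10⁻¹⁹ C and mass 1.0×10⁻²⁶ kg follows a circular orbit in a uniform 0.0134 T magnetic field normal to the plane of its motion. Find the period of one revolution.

T ≈ 2.93×10⁻⁵ s

The cyclotron period depends only on m, q, B: T = 2πm/(|q|B).
T = 2π(1.0×10⁻²⁶)/((1.6×10⁻¹⁹)(0.0134)) ≈ 2.93×10⁻⁵ s.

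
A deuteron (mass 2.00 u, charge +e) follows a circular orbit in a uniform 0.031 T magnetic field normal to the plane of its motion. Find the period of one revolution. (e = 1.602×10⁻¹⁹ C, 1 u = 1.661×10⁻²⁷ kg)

The cyclotron period depends only on m, q, B: T = 2πm/(|q|B).
T = 2π(3.322×10⁻²⁷)/((1.602×10⁻¹⁹)(0.031)) ≈ 4.2×10⁻⁶ s.

T ≈ 4.2×10⁻⁶ s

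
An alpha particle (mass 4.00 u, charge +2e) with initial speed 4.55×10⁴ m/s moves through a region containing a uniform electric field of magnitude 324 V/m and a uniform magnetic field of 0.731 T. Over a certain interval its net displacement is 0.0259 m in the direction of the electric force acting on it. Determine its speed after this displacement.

B does no work; ΔKE = |q|E d.
½mv_f² = ½mv₀² + |q|Ed = ½(6.644×10⁻²⁷)(4.55×10⁴)² + (3.204×10⁻¹⁹)(324)(0.0259) ≈ 6.877×10⁻¹⁸ J + 2.689×10⁻¹⁸ J ≈ 9.566×10⁻¹⁸ J.
v_f = √(2·9.566×10⁻¹⁸/6.644×10⁻²⁷) ≈ 5.37×10⁴ m/s.

v_f ≈ 5.37×10⁴ m/s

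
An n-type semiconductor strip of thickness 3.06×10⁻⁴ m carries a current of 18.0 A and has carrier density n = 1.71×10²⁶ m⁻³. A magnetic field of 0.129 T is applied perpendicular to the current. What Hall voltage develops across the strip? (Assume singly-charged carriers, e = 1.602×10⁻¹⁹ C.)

V_H ≈ 2.77×10⁻⁴ V

V_H = IB/(n e t).
V_H = (18.0)(0.129)/((1.71×10²⁶)(1.602×10⁻¹⁹)(3.06×10⁻⁴)) ≈ 2.77×10⁻⁴ V.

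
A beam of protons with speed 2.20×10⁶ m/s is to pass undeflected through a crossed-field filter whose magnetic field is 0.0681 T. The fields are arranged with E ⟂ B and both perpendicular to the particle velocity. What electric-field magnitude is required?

E = 1.50×10⁵ V/m

For straight-line motion qE = qvB, so E = vB.
E = 2.20×10⁶ × 0.0681 = 1.50×10⁵ V/m.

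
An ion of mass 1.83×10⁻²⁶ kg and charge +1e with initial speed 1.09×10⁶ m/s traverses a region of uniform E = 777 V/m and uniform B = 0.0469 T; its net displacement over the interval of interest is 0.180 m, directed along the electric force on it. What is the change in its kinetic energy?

The magnetic force is always ⟂ v and does no work; only the electric force changes KE.
ΔKE = F_E · d = |q|E d = (1.602×10⁻¹⁹)(777)(0.180) ≈ 2.24×10⁻¹⁷ J.

ΔKE ≈ 2.24×10⁻¹⁷ J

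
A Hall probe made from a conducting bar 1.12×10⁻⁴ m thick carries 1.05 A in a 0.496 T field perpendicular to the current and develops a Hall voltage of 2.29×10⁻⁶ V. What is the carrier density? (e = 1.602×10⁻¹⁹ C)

From V_H = IB/(n e t), n = IB/(V_H e t).
n = (1.05)(0.496)/((2.29×10⁻⁶)(1.602×10⁻¹⁹)(1.12×10⁻⁴)) ≈ 1.27×10²⁸ m⁻³.

n ≈ 1.27×10²⁸ m⁻³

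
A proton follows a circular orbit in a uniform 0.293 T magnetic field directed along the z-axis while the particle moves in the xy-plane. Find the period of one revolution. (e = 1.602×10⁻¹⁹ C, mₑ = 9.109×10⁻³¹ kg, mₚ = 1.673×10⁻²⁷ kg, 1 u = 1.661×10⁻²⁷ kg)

T ≈ 2.24×10⁻⁷ s

The cyclotron period depends only on m, q, B: T = 2πm/(|q|B).
T = 2π(1.673×10⁻²⁷)/((1.602×10⁻¹⁹)(0.293)) ≈ 2.24×10⁻⁷ s.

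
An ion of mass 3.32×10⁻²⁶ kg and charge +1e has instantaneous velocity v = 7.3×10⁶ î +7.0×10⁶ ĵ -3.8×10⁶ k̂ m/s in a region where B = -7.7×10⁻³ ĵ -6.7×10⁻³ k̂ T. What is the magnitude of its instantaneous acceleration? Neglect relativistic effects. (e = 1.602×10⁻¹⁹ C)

|a| ≈ 5.14×10¹¹ m/s²

v×B = (-7.62×10⁴, 4.89×10⁴, -5.62×10⁴) N/C.
F = q v×B = (1.602×10⁻¹⁹ C)·(-7.62×10⁴, 4.89×10⁴, -5.62×10⁴) = (-1.22×10⁻¹⁴, 7.84×10⁻¹⁵, -9.00×10⁻¹⁵) N.
|a| = |F|/m = 1.707×10⁻¹⁴/3.32×10⁻²⁶ ≈ 5.14×10¹¹ m/s².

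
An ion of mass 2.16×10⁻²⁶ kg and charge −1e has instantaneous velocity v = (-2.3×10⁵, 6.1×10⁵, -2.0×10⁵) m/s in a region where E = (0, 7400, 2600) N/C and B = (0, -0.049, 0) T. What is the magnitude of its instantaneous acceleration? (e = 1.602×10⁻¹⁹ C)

|a| ≈ 1.37×10¹¹ m/s²

v×B = (-9800, 0, 1.13×10⁴) N/C.
E + v×B = (-9800, 7400, 1.39×10⁴) N/C.
F = q(E + v×B) = (−1.602×10⁻¹⁹ C)·(-9800, 7400, 1.39×10⁴) = (1.57×10⁻¹⁵, -1.19×10⁻¹⁵, -2.22×10⁻¹⁵) N.
|a| = |F|/m = 2.968×10⁻¹⁵/2.16×10⁻²⁶ ≈ 1.37×10¹¹ m/s².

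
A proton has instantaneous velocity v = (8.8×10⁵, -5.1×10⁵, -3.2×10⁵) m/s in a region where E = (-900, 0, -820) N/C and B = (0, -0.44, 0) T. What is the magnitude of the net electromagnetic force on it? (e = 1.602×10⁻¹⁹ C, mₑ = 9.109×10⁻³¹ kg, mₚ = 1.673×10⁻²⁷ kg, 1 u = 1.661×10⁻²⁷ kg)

v×B = (-1.41×10⁵, 0, -3.87×10⁵) N/C.
E + v×B = (-1.42×10⁵, 0, -3.88×10⁵) N/C.
F = q(E + v×B) = (1.602×10⁻¹⁹ C)·(-1.42×10⁵, 0, -3.88×10⁵) = (-2.27×10⁻¹⁴, 0, -6.22×10⁻¹⁴) N.
|F| = 6.62×10⁻¹⁴ N.

|F| ≈ 6.62×10⁻¹⁴ N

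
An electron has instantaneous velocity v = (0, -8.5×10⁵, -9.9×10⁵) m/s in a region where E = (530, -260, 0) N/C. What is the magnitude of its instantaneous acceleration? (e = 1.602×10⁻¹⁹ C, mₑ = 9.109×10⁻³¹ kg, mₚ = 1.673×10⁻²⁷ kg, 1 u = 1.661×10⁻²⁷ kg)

|a| ≈ 1.04×10¹⁴ m/s²

Only an electric field acts, so F = qE = (−1.602×10⁻¹⁹ C)·(530, -260, 0) = (-8.49×10⁻¹⁷, 4.17×10⁻¹⁷, 0) N.
|a| = |F|/m = 9.457×10⁻¹⁷/9.109×10⁻³¹ ≈ 1.04×10¹⁴ m/s².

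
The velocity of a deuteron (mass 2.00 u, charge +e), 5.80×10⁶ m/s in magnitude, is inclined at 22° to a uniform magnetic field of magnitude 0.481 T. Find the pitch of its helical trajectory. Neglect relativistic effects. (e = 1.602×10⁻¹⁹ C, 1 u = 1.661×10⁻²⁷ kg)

v∥ = v cosθ = 5.80×10⁶·cos22° ≈ 5.378×10⁶ m/s.
T = 2πm/(|q|B) = 2π(3.322×10⁻²⁷)/((1.602×10⁻¹⁹)(0.481)) ≈ 2.709×10⁻⁷ s.
pitch = v∥ T = (5.378×10⁶)(2.709×10⁻⁷) ≈ 1.46 m.

p ≈ 1.46 m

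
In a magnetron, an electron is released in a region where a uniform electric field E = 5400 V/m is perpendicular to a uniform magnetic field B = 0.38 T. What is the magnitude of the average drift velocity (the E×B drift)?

The E×B drift speed is v_d = E/B.
v_d = 5400/0.38 = 1.4×10⁴ m/s.

v_d ≈ 1.4×10⁴ m/s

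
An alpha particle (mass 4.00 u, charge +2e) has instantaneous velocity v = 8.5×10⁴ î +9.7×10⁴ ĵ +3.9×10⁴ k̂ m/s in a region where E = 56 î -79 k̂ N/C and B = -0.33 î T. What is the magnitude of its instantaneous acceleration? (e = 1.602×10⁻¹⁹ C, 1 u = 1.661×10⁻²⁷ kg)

v×B = (0, -1.29×10⁴, 3.20×10⁴) N/C.
E + v×B = (56.0, -1.29×10⁴, 3.19×10⁴) N/C.
F = q(E + v×B) = (3.204×10⁻¹⁹ C)·(56.0, -1.29×10⁴, 3.19×10⁴) = (1.79×10⁻¹⁷, -4.12×10⁻¹⁵, 1.02×10⁻¹⁴) N.
|a| = |F|/m = 1.103×10⁻¹⁴/6.644×10⁻²⁷ ≈ 1.66×10¹² m/s².

|a| ≈ 1.66×10¹² m/s²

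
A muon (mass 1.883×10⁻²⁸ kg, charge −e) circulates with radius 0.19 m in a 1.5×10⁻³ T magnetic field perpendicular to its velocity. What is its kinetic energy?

v = |q|Br/m, then KE = ½mv² = (qBr)²/(2m).
v = (1.602×10⁻¹⁹)(1.5×10⁻³)(0.19)/1.883×10⁻²⁸ ≈ 2.425×10⁵ m/s.
KE = ½(1.883×10⁻²⁸)(2.425×10⁵)² ≈ 5.5×10⁻¹⁸ J.

KE ≈ 5.5×10⁻¹⁸ J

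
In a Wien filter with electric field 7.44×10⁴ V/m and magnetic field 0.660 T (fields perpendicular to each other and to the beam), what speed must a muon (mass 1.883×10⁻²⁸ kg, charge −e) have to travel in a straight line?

v = 1.13×10⁵ m/s

Straight-line motion ⇒ electric and magnetic forces cancel, so E = vB.
v = E/B = 7.44×10⁴/0.660 = 1.13×10⁵ m/s.
The result is independent of the particle's charge and mass.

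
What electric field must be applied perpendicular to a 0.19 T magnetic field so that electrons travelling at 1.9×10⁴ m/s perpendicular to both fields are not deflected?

For straight-line motion qE = qvB, so E = vB.
E = 1.9×10⁴ × 0.19 = 3600 V/m.

E = 3600 V/m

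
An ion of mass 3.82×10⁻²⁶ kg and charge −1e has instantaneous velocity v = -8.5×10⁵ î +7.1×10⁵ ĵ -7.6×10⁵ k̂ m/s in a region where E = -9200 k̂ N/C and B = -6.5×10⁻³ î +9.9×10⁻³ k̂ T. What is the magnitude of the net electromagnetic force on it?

|F| ≈ 2.53×10⁻¹⁵ N

v×B = (7030, 1.34×10⁴, 4620) N/C.
E + v×B = (7030, 1.34×10⁴, -4580) N/C.
F = q(E + v×B) = (−1.602×10⁻¹⁹ C)·(7030, 1.34×10⁴, -4580) = (-1.13×10⁻¹⁵, -2.14×10⁻¹⁵, 7.35×10⁻¹⁶) N.
|F| = 2.53×10⁻¹⁵ N.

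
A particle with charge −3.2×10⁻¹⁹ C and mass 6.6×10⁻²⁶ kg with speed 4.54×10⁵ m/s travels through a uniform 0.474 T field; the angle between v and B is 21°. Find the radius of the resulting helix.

v⊥ = v sinθ = 4.54×10⁵·sin21° ≈ 1.627×10⁵ m/s.
r = m v⊥/(|q|B) = (6.6×10⁻²⁶)(1.627×10⁵)/((3.2×10⁻¹⁹)(0.474)) ≈ 0.0708 m.

r ≈ 0.0708 m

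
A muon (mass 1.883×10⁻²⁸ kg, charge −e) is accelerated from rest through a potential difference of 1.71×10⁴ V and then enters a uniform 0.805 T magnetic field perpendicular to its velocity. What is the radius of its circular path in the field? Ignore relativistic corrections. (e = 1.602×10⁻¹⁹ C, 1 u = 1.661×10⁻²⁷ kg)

r ≈ 7.88×10⁻³ m

Acceleration: |q|V = ½mv² ⇒ v = √(2|q|V/m) = √(2·1.602×10⁻¹⁹·1.71×10⁴/1.883×10⁻²⁸) ≈ 5.394×10⁶ m/s.
In the field: r = mv/(|q|B) = (1.883×10⁻²⁸)(5.394×10⁶)/((1.602×10⁻¹⁹)(0.805)) ≈ 7.88×10⁻³ m.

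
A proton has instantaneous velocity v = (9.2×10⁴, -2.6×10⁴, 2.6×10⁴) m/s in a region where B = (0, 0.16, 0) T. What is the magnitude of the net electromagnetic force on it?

|F| ≈ 2.45×10⁻¹⁵ N

v×B = (-4160, 0, 1.47×10⁴) N/C.
F = q v×B = (1.602×10⁻¹⁹ C)·(-4160, 0, 1.47×10⁴) = (-6.66×10⁻¹⁶, 0, 2.36×10⁻¹⁵) N.
|F| = 2.45×10⁻¹⁵ N.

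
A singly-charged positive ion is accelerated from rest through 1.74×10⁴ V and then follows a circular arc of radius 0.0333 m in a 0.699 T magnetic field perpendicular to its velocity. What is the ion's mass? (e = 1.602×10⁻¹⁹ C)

m ≈ 2.49×10⁻²⁷ kg

Combine |q|V = ½mv² and r = mv/(|q|B): eliminate v to get m = qB²r²/(2V).
m = (1.602×10⁻¹⁹)(0.699)²(0.0333)²/(2·1.74×10⁴) ≈ 2.49×10⁻²⁷ kg.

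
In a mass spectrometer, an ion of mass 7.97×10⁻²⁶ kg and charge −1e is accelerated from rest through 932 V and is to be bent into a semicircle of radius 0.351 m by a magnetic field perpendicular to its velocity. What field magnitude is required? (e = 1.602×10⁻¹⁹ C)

v = √(2|q|V/m) = √(2·1.602×10⁻¹⁹·932/7.97×10⁻²⁶) ≈ 6.121×10⁴ m/s.
B = mv/(|q|r) = (7.97×10⁻²⁶)(6.121×10⁴)/((1.602×10⁻¹⁹)(0.351)) ≈ 0.0868 T.

B ≈ 0.0868 T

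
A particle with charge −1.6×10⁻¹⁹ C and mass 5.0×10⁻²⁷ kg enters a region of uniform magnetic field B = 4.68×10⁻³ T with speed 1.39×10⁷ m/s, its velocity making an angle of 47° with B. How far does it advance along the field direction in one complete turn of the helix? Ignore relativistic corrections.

p ≈ 398 m

v∥ = v cosθ = 1.39×10⁷·cos47° ≈ 9.480×10⁶ m/s.
T = 2πm/(|q|B) = 2π(5.0×10⁻²⁷)/((1.6×10⁻¹⁹)(4.68×10⁻³)) ≈ 4.196×10⁻⁵ s.
pitch = v∥ T = (9.480×10⁶)(4.196×10⁻⁵) ≈ 398 m.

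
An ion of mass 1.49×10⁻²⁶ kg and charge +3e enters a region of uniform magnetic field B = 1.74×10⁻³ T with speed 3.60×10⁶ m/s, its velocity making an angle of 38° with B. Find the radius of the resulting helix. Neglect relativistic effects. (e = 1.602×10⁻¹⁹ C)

v⊥ = v sinθ = 3.60×10⁶·sin38° ≈ 2.216×10⁶ m/s.
r = m v⊥/(|q|B) = (1.49×10⁻²⁶)(2.216×10⁶)/((4.806×10⁻¹⁹)(1.74×10⁻³)) ≈ 39.5 m.

r ≈ 39.5 m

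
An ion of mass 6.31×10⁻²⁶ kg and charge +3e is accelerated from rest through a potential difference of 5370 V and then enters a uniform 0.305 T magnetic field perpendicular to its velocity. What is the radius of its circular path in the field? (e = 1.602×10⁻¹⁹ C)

Acceleration: |q|V = ½mv² ⇒ v = √(2|q|V/m) = √(2·4.806×10⁻¹⁹·5370/6.31×10⁻²⁶) ≈ 2.860×10⁵ m/s.
In the field: r = mv/(|q|B) = (6.31×10⁻²⁶)(2.860×10⁵)/((4.806×10⁻¹⁹)(0.305)) ≈ 0.123 m.

r ≈ 0.123 m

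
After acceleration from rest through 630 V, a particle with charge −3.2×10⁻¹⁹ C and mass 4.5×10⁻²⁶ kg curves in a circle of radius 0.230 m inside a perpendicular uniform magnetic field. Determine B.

v = √(2|q|V/m) = √(2·3.2×10⁻¹⁹·630/4.5×10⁻²⁶) ≈ 9.466×10⁴ m/s.
B = mv/(|q|r) = (4.5×10⁻²⁶)(9.466×10⁴)/((3.2×10⁻¹⁹)(0.230)) ≈ 0.0579 T.

B ≈ 0.0579 T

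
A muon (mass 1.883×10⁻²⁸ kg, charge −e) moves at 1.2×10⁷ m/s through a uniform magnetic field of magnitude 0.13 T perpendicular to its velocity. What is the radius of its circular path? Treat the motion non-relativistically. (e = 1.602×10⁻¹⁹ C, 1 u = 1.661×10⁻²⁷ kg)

The magnetic force provides the centripetal force: |q|vB = mv²/r.
r = mv/(|q|B) = (1.883×10⁻²⁸)(1.2×10⁷)/((1.602×10⁻¹⁹)(0.13)) ≈ 0.11 m.

r ≈ 0.11 m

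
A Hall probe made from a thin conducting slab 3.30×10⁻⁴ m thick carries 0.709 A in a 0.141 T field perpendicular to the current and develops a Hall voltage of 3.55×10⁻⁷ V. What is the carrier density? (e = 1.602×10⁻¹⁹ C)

From V_H = IB/(n e t), n = IB/(V_H e t).
n = (0.709)(0.141)/((3.55×10⁻⁷)(1.602×10⁻¹⁹)(3.30×10⁻⁴)) ≈ 5.33×10²⁷ m⁻³.

n ≈ 5.33×10²⁷ m⁻³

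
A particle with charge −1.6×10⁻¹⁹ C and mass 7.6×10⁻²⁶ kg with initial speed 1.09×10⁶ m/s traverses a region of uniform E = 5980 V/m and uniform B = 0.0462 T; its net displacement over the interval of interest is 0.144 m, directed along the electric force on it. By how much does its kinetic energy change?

ΔKE ≈ 1.38×10⁻¹⁶ J

The magnetic force is always ⟂ v and does no work; only the electric force changes KE.
ΔKE = F_E · d = |q|E d = (1.6×10⁻¹⁹)(5980)(0.144) ≈ 1.38×10⁻¹⁶ J.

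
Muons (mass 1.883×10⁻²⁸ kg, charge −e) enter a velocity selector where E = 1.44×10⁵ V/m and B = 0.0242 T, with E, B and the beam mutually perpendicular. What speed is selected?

For undeflected motion the electric and magnetic forces balance: qE = qvB.
v = E/B = 1.44×10⁵/0.0242 = 5.95×10⁶ m/s.

v = 5.95×10⁶ m/s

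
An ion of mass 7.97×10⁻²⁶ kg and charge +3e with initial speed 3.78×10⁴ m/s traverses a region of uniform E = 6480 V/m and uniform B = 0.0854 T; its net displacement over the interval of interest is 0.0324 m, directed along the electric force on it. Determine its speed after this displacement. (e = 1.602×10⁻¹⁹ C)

B does no work; ΔKE = |q|E d.
½mv_f² = ½mv₀² + |q|Ed = ½(7.97×10⁻²⁶)(3.78×10⁴)² + (4.806×10⁻¹⁹)(6480)(0.0324) ≈ 5.694×10⁻¹⁷ J + 1.009×10⁻¹⁶ J ≈ 1.578×10⁻¹⁶ J.
v_f = √(2·1.578×10⁻¹⁶/7.97×10⁻²⁶) ≈ 6.29×10⁴ m/s.

v_f ≈ 6.29×10⁴ m/s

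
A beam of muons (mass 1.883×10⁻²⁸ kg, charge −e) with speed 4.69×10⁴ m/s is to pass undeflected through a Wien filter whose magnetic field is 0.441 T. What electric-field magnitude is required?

E = 2.07×10⁴ V/m

For straight-line motion qE = qvB, so E = vB.
E = 4.69×10⁴ × 0.441 = 2.07×10⁴ V/m.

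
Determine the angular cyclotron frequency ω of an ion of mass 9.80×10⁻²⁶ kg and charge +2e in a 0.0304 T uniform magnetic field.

ω = |q|B/m.
ω = (3.204×10⁻¹⁹)(0.0304)/9.80×10⁻²⁶ ≈ 9.94×10⁴ rad/s.

ω ≈ 9.94×10⁴ rad/s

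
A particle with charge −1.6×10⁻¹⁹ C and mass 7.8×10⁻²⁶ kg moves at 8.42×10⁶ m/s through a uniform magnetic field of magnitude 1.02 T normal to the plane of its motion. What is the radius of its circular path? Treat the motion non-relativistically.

r ≈ 4.02 m

The magnetic force provides the centripetal force: |q|vB = mv²/r.
r = mv/(|q|B) = (7.8×10⁻²⁶)(8.42×10⁶)/((1.6×10⁻¹⁹)(1.02)) ≈ 4.02 m.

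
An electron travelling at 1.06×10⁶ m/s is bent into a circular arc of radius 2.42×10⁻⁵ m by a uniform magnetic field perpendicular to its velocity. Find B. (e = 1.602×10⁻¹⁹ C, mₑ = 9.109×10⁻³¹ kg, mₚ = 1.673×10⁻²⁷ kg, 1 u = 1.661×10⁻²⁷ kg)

From |q|vB = mv²/r, B = mv/(|q|r).
B = (9.109×10⁻³¹)(1.06×10⁶)/((1.602×10⁻¹⁹)(2.42×10⁻⁵)) ≈ 0.249 T.

B ≈ 0.249 T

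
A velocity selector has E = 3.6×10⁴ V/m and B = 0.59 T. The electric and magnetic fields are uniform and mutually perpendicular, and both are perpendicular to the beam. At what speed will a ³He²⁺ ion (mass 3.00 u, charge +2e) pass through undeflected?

For undeflected motion the electric and magnetic forces balance: qE = qvB.
v = E/B = 3.6×10⁴/0.59 = 6.1×10⁴ m/s.

v = 6.1×10⁴ m/s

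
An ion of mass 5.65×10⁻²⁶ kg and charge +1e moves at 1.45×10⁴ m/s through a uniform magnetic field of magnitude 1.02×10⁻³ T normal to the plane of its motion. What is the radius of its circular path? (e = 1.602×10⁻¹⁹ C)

The magnetic force provides the centripetal force: |q|vB = mv²/r.
r = mv/(|q|B) = (5.65×10⁻²⁶)(1.45×10⁴)/((1.602×10⁻¹⁹)(1.02×10⁻³)) ≈ 5.01 m.

r ≈ 5.01 m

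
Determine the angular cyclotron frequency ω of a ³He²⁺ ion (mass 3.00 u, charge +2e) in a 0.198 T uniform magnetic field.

ω ≈ 1.27×10⁷ rad/s

ω = |q|B/m.
ω = (3.204×10⁻¹⁹)(0.198)/4.983×10⁻²⁷ ≈ 1.27×10⁷ rad/s.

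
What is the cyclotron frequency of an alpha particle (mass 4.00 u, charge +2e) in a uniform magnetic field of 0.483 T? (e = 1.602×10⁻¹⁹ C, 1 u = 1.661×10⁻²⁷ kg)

f ≈ 3.71×10⁶ Hz

f = |q|B/(2πm).
f = (3.204×10⁻¹⁹)(0.483)/(2π·6.644×10⁻²⁷) ≈ 3.71×10⁶ Hz.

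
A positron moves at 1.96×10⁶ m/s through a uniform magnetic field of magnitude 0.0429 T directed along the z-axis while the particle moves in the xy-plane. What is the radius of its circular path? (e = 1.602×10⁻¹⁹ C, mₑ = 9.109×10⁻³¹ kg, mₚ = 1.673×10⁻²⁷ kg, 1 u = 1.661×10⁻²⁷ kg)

r ≈ 2.60×10⁻⁴ m

The magnetic force provides the centripetal force: |q|vB = mv²/r.
r = mv/(|q|B) = (9.109×10⁻³¹)(1.96×10⁶)/((1.602×10⁻¹⁹)(0.0429)) ≈ 2.60×10⁻⁴ m.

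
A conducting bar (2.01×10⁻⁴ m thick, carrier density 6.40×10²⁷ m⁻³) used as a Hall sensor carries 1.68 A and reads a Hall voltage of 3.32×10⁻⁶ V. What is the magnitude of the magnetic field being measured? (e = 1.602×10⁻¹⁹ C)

B ≈ 0.407 T

From V_H = IB/(n e t), B = V_H n e t / I.
B = (3.32×10⁻⁶)(6.40×10²⁷)(1.602×10⁻¹⁹)(2.01×10⁻⁴)/1.68 ≈ 0.407 T.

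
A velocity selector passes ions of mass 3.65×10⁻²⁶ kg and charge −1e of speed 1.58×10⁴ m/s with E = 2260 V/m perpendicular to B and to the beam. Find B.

Balance of forces in the selector: qE = qvB ⇒ B = E/v.
B = 2260/1.58×10⁴ = 0.143 T.

B = 0.143 T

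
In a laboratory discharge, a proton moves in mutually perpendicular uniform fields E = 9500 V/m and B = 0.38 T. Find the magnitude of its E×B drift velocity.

In crossed fields the guiding centre drifts at v_d = |E×B|/B² = E/B, independent of charge and mass.
v_d = 9500/0.38 = 2.5×10⁴ m/s.

v_d ≈ 2.5×10⁴ m/s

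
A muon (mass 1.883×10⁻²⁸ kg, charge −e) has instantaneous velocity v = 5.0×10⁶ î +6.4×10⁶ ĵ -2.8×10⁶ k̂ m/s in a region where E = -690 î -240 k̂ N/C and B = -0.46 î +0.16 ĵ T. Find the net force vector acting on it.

v×B = (4.48×10⁵, 1.29×10⁶, 3.74×10⁶) N/C.
E + v×B = (4.47×10⁵, 1.29×10⁶, 3.74×10⁶) N/C.
F = q(E + v×B) = (−1.602×10⁻¹⁹ C)·(4.47×10⁵, 1.29×10⁶, 3.74×10⁶) = (-7.17×10⁻¹⁴, -2.06×10⁻¹³, -6.00×10⁻¹³) N.

F ≈ (-7.17×10⁻¹⁴, -2.06×10⁻¹³, -6.00×10⁻¹³) N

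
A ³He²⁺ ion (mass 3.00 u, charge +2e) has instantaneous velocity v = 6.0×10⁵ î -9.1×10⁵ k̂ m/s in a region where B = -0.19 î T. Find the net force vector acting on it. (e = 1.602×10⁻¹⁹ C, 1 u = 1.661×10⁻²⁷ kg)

F ≈ (0, 5.54×10⁻¹⁴, 0) N

v×B = (0, 1.73×10⁵, 0) N/C.
F = q v×B = (3.204×10⁻¹⁹ C)·(0, 1.73×10⁵, 0) = (0, 5.54×10⁻¹⁴, 0) N.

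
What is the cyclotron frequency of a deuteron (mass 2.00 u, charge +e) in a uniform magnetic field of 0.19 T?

f = |q|B/(2πm).
f = (1.602×10⁻¹⁹)(0.19)/(2π·3.322×10⁻²⁷) ≈ 1.5×10⁶ Hz.

f ≈ 1.5×10⁶ Hz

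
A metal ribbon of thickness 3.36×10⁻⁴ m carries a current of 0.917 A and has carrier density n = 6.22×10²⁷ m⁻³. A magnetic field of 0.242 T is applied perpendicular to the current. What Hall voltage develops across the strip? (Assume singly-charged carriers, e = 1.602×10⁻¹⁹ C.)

V_H ≈ 6.63×10⁻⁷ V

V_H = IB/(n e t).
V_H = (0.917)(0.242)/((6.22×10²⁷)(1.602×10⁻¹⁹)(3.36×10⁻⁴)) ≈ 6.63×10⁻⁷ V.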